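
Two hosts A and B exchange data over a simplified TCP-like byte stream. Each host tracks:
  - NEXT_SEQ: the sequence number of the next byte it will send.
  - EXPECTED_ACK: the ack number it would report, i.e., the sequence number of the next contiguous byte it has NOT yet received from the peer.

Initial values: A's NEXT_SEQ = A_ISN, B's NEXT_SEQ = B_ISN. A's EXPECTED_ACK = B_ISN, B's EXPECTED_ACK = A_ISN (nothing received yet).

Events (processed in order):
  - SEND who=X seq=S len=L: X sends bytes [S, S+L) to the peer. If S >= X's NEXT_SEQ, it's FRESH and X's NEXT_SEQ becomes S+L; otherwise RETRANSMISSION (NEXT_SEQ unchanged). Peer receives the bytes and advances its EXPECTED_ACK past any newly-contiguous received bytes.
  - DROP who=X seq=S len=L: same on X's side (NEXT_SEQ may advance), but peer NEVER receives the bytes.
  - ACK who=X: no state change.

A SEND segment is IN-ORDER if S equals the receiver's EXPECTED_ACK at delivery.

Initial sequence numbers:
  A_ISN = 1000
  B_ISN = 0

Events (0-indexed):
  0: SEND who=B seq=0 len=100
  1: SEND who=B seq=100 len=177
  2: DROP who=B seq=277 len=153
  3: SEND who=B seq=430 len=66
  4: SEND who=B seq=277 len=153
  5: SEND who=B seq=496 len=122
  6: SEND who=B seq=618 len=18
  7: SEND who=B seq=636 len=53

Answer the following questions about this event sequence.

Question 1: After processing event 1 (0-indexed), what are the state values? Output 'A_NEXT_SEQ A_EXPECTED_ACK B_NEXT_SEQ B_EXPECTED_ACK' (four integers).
After event 0: A_seq=1000 A_ack=100 B_seq=100 B_ack=1000
After event 1: A_seq=1000 A_ack=277 B_seq=277 B_ack=1000

1000 277 277 1000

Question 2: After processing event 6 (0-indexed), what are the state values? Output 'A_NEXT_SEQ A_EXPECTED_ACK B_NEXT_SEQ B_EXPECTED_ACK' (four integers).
After event 0: A_seq=1000 A_ack=100 B_seq=100 B_ack=1000
After event 1: A_seq=1000 A_ack=277 B_seq=277 B_ack=1000
After event 2: A_seq=1000 A_ack=277 B_seq=430 B_ack=1000
After event 3: A_seq=1000 A_ack=277 B_seq=496 B_ack=1000
After event 4: A_seq=1000 A_ack=496 B_seq=496 B_ack=1000
After event 5: A_seq=1000 A_ack=618 B_seq=618 B_ack=1000
After event 6: A_seq=1000 A_ack=636 B_seq=636 B_ack=1000

1000 636 636 1000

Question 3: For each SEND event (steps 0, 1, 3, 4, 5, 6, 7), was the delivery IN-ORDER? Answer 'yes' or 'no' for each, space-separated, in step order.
Answer: yes yes no yes yes yes yes

Derivation:
Step 0: SEND seq=0 -> in-order
Step 1: SEND seq=100 -> in-order
Step 3: SEND seq=430 -> out-of-order
Step 4: SEND seq=277 -> in-order
Step 5: SEND seq=496 -> in-order
Step 6: SEND seq=618 -> in-order
Step 7: SEND seq=636 -> in-order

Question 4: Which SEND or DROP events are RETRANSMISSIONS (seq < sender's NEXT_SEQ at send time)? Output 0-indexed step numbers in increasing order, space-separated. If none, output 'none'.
Step 0: SEND seq=0 -> fresh
Step 1: SEND seq=100 -> fresh
Step 2: DROP seq=277 -> fresh
Step 3: SEND seq=430 -> fresh
Step 4: SEND seq=277 -> retransmit
Step 5: SEND seq=496 -> fresh
Step 6: SEND seq=618 -> fresh
Step 7: SEND seq=636 -> fresh

Answer: 4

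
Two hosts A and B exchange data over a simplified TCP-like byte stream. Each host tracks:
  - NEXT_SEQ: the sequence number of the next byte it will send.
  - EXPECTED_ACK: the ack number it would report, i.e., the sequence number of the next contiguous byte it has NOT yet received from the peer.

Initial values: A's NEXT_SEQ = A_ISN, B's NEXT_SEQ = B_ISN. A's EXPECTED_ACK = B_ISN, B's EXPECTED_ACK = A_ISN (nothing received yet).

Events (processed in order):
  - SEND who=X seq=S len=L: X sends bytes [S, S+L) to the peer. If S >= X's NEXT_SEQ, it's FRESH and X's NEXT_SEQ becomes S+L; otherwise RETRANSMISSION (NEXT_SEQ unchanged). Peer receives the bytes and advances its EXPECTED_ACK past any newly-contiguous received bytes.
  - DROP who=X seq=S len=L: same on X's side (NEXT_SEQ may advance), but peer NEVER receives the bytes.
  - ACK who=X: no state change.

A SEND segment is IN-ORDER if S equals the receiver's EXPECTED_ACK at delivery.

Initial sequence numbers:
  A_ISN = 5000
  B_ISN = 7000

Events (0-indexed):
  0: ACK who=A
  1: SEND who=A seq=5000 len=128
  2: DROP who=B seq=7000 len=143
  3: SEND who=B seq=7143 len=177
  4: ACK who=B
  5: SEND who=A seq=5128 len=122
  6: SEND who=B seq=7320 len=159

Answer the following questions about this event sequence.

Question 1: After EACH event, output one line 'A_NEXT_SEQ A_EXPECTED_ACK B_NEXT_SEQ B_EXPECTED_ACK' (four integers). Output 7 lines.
5000 7000 7000 5000
5128 7000 7000 5128
5128 7000 7143 5128
5128 7000 7320 5128
5128 7000 7320 5128
5250 7000 7320 5250
5250 7000 7479 5250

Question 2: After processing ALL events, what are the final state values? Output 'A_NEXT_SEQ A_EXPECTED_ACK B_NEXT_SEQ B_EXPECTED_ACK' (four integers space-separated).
After event 0: A_seq=5000 A_ack=7000 B_seq=7000 B_ack=5000
After event 1: A_seq=5128 A_ack=7000 B_seq=7000 B_ack=5128
After event 2: A_seq=5128 A_ack=7000 B_seq=7143 B_ack=5128
After event 3: A_seq=5128 A_ack=7000 B_seq=7320 B_ack=5128
After event 4: A_seq=5128 A_ack=7000 B_seq=7320 B_ack=5128
After event 5: A_seq=5250 A_ack=7000 B_seq=7320 B_ack=5250
After event 6: A_seq=5250 A_ack=7000 B_seq=7479 B_ack=5250

Answer: 5250 7000 7479 5250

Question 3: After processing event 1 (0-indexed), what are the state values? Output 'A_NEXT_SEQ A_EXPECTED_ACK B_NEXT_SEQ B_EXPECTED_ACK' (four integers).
After event 0: A_seq=5000 A_ack=7000 B_seq=7000 B_ack=5000
After event 1: A_seq=5128 A_ack=7000 B_seq=7000 B_ack=5128

5128 7000 7000 5128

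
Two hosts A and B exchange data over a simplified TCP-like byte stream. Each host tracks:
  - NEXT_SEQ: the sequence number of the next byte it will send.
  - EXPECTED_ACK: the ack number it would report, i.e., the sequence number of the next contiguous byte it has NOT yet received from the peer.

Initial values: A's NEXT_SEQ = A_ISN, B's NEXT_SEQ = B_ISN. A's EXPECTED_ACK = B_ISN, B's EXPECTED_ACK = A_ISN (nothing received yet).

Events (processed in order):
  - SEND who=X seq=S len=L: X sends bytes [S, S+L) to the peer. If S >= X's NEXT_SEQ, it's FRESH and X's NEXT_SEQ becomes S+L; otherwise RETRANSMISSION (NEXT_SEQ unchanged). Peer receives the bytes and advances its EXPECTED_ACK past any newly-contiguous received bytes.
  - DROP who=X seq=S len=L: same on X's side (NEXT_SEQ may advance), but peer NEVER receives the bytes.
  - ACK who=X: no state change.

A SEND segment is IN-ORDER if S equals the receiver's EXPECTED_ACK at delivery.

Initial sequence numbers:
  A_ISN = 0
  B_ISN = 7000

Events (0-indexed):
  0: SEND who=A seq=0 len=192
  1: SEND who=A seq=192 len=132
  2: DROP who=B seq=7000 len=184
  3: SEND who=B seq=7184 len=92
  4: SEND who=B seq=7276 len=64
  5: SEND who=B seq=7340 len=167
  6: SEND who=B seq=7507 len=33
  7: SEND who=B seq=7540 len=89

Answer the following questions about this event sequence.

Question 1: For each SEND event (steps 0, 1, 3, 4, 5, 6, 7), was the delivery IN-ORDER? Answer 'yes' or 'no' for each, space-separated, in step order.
Step 0: SEND seq=0 -> in-order
Step 1: SEND seq=192 -> in-order
Step 3: SEND seq=7184 -> out-of-order
Step 4: SEND seq=7276 -> out-of-order
Step 5: SEND seq=7340 -> out-of-order
Step 6: SEND seq=7507 -> out-of-order
Step 7: SEND seq=7540 -> out-of-order

Answer: yes yes no no no no no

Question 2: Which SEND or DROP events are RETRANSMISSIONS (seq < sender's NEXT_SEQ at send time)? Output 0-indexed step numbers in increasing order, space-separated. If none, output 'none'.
Step 0: SEND seq=0 -> fresh
Step 1: SEND seq=192 -> fresh
Step 2: DROP seq=7000 -> fresh
Step 3: SEND seq=7184 -> fresh
Step 4: SEND seq=7276 -> fresh
Step 5: SEND seq=7340 -> fresh
Step 6: SEND seq=7507 -> fresh
Step 7: SEND seq=7540 -> fresh

Answer: none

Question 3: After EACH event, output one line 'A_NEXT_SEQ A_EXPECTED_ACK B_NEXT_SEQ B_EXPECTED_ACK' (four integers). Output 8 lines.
192 7000 7000 192
324 7000 7000 324
324 7000 7184 324
324 7000 7276 324
324 7000 7340 324
324 7000 7507 324
324 7000 7540 324
324 7000 7629 324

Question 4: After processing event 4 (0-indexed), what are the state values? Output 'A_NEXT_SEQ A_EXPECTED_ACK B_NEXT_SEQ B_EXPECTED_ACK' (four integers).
After event 0: A_seq=192 A_ack=7000 B_seq=7000 B_ack=192
After event 1: A_seq=324 A_ack=7000 B_seq=7000 B_ack=324
After event 2: A_seq=324 A_ack=7000 B_seq=7184 B_ack=324
After event 3: A_seq=324 A_ack=7000 B_seq=7276 B_ack=324
After event 4: A_seq=324 A_ack=7000 B_seq=7340 B_ack=324

324 7000 7340 324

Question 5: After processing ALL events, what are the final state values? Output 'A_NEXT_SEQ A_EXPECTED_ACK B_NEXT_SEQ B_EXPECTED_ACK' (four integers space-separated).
After event 0: A_seq=192 A_ack=7000 B_seq=7000 B_ack=192
After event 1: A_seq=324 A_ack=7000 B_seq=7000 B_ack=324
After event 2: A_seq=324 A_ack=7000 B_seq=7184 B_ack=324
After event 3: A_seq=324 A_ack=7000 B_seq=7276 B_ack=324
After event 4: A_seq=324 A_ack=7000 B_seq=7340 B_ack=324
After event 5: A_seq=324 A_ack=7000 B_seq=7507 B_ack=324
After event 6: A_seq=324 A_ack=7000 B_seq=7540 B_ack=324
After event 7: A_seq=324 A_ack=7000 B_seq=7629 B_ack=324

Answer: 324 7000 7629 324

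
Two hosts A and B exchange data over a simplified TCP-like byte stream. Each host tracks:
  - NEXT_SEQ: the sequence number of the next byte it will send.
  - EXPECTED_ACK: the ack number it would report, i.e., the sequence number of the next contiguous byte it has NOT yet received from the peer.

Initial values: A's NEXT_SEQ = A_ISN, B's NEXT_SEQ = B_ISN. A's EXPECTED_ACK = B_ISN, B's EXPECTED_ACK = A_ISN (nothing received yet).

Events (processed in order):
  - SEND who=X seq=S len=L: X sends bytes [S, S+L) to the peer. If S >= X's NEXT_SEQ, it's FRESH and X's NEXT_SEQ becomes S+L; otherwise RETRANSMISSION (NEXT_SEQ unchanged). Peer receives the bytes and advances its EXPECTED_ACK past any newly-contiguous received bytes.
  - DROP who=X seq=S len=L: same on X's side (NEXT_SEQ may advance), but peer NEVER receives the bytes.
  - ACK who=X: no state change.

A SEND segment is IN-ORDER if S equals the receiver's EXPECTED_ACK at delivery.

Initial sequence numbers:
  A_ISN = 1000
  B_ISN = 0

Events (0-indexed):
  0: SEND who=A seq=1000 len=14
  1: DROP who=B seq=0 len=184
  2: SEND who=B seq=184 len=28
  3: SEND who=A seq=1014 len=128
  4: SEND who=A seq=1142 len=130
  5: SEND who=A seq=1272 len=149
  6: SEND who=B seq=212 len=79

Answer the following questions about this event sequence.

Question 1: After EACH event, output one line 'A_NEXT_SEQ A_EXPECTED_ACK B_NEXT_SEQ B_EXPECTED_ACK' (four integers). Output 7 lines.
1014 0 0 1014
1014 0 184 1014
1014 0 212 1014
1142 0 212 1142
1272 0 212 1272
1421 0 212 1421
1421 0 291 1421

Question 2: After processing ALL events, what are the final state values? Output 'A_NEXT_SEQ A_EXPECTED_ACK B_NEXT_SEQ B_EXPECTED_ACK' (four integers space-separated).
Answer: 1421 0 291 1421

Derivation:
After event 0: A_seq=1014 A_ack=0 B_seq=0 B_ack=1014
After event 1: A_seq=1014 A_ack=0 B_seq=184 B_ack=1014
After event 2: A_seq=1014 A_ack=0 B_seq=212 B_ack=1014
After event 3: A_seq=1142 A_ack=0 B_seq=212 B_ack=1142
After event 4: A_seq=1272 A_ack=0 B_seq=212 B_ack=1272
After event 5: A_seq=1421 A_ack=0 B_seq=212 B_ack=1421
After event 6: A_seq=1421 A_ack=0 B_seq=291 B_ack=1421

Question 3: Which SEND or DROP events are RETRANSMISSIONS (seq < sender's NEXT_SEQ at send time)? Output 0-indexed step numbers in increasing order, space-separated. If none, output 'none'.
Answer: none

Derivation:
Step 0: SEND seq=1000 -> fresh
Step 1: DROP seq=0 -> fresh
Step 2: SEND seq=184 -> fresh
Step 3: SEND seq=1014 -> fresh
Step 4: SEND seq=1142 -> fresh
Step 5: SEND seq=1272 -> fresh
Step 6: SEND seq=212 -> fresh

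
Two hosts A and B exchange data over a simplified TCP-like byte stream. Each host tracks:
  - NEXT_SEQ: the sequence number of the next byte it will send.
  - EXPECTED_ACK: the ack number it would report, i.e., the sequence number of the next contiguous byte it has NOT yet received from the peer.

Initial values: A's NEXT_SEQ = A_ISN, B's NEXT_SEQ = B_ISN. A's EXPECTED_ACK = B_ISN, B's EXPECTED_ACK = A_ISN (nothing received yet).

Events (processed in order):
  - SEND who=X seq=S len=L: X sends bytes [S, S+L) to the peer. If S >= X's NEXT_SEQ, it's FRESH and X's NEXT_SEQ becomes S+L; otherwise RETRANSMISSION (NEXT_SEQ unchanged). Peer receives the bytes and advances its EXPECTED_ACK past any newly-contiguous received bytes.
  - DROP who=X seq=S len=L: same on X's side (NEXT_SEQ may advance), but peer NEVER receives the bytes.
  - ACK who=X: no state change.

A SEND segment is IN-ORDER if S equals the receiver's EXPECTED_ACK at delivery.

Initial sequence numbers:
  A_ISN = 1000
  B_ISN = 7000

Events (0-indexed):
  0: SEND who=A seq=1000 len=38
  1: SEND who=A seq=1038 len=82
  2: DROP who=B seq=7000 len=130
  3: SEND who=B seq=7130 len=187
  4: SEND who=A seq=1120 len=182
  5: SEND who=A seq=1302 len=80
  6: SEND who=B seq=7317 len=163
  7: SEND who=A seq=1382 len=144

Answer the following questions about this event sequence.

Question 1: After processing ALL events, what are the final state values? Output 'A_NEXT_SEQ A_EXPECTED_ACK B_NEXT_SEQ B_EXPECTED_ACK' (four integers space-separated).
After event 0: A_seq=1038 A_ack=7000 B_seq=7000 B_ack=1038
After event 1: A_seq=1120 A_ack=7000 B_seq=7000 B_ack=1120
After event 2: A_seq=1120 A_ack=7000 B_seq=7130 B_ack=1120
After event 3: A_seq=1120 A_ack=7000 B_seq=7317 B_ack=1120
After event 4: A_seq=1302 A_ack=7000 B_seq=7317 B_ack=1302
After event 5: A_seq=1382 A_ack=7000 B_seq=7317 B_ack=1382
After event 6: A_seq=1382 A_ack=7000 B_seq=7480 B_ack=1382
After event 7: A_seq=1526 A_ack=7000 B_seq=7480 B_ack=1526

Answer: 1526 7000 7480 1526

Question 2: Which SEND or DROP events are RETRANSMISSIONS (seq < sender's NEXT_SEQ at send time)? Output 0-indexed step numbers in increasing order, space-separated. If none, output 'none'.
Answer: none

Derivation:
Step 0: SEND seq=1000 -> fresh
Step 1: SEND seq=1038 -> fresh
Step 2: DROP seq=7000 -> fresh
Step 3: SEND seq=7130 -> fresh
Step 4: SEND seq=1120 -> fresh
Step 5: SEND seq=1302 -> fresh
Step 6: SEND seq=7317 -> fresh
Step 7: SEND seq=1382 -> fresh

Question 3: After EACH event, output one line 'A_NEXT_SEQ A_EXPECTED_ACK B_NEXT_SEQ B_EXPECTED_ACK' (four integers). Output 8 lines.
1038 7000 7000 1038
1120 7000 7000 1120
1120 7000 7130 1120
1120 7000 7317 1120
1302 7000 7317 1302
1382 7000 7317 1382
1382 7000 7480 1382
1526 7000 7480 1526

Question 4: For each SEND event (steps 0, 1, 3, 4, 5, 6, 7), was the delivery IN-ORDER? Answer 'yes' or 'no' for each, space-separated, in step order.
Answer: yes yes no yes yes no yes

Derivation:
Step 0: SEND seq=1000 -> in-order
Step 1: SEND seq=1038 -> in-order
Step 3: SEND seq=7130 -> out-of-order
Step 4: SEND seq=1120 -> in-order
Step 5: SEND seq=1302 -> in-order
Step 6: SEND seq=7317 -> out-of-order
Step 7: SEND seq=1382 -> in-order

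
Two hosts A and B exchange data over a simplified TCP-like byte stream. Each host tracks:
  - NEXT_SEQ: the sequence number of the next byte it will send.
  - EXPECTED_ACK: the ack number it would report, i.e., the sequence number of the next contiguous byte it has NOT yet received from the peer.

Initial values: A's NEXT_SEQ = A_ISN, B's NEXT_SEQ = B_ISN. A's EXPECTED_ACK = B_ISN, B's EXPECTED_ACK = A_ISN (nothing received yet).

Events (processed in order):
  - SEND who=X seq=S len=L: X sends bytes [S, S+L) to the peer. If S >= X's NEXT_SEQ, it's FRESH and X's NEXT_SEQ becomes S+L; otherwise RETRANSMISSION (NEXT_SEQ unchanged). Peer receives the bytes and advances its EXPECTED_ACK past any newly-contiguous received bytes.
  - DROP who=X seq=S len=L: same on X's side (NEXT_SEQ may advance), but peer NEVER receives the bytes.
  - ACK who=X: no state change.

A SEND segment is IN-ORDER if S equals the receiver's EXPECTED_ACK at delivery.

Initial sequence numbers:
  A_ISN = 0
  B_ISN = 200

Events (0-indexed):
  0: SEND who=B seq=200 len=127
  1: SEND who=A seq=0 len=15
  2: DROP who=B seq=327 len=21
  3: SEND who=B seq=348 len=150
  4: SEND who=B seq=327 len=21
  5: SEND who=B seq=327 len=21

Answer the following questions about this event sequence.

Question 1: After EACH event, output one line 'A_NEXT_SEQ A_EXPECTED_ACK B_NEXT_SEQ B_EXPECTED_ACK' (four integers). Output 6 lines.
0 327 327 0
15 327 327 15
15 327 348 15
15 327 498 15
15 498 498 15
15 498 498 15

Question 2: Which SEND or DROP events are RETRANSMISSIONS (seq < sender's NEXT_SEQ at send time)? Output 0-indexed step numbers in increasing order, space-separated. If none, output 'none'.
Answer: 4 5

Derivation:
Step 0: SEND seq=200 -> fresh
Step 1: SEND seq=0 -> fresh
Step 2: DROP seq=327 -> fresh
Step 3: SEND seq=348 -> fresh
Step 4: SEND seq=327 -> retransmit
Step 5: SEND seq=327 -> retransmit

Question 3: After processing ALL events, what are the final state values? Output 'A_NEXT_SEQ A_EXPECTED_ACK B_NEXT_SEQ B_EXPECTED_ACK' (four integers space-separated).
Answer: 15 498 498 15

Derivation:
After event 0: A_seq=0 A_ack=327 B_seq=327 B_ack=0
After event 1: A_seq=15 A_ack=327 B_seq=327 B_ack=15
After event 2: A_seq=15 A_ack=327 B_seq=348 B_ack=15
After event 3: A_seq=15 A_ack=327 B_seq=498 B_ack=15
After event 4: A_seq=15 A_ack=498 B_seq=498 B_ack=15
After event 5: A_seq=15 A_ack=498 B_seq=498 B_ack=15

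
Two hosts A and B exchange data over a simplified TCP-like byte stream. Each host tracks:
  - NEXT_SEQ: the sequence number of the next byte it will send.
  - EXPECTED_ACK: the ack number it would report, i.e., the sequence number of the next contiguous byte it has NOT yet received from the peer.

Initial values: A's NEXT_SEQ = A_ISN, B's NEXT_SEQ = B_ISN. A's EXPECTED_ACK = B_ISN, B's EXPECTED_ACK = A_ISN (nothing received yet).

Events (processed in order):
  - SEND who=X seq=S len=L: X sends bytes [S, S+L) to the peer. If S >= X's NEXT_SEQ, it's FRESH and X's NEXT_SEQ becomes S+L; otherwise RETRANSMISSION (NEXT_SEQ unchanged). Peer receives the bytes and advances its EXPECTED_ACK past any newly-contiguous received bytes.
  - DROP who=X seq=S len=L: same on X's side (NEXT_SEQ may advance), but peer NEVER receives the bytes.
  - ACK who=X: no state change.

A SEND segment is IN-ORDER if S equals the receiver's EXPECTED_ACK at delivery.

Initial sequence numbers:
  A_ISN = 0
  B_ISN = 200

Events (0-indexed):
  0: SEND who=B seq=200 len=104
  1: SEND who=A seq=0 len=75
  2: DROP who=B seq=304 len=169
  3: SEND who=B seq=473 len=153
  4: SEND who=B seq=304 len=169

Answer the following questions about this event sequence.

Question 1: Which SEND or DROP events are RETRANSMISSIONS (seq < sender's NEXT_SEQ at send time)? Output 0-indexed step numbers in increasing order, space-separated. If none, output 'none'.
Answer: 4

Derivation:
Step 0: SEND seq=200 -> fresh
Step 1: SEND seq=0 -> fresh
Step 2: DROP seq=304 -> fresh
Step 3: SEND seq=473 -> fresh
Step 4: SEND seq=304 -> retransmit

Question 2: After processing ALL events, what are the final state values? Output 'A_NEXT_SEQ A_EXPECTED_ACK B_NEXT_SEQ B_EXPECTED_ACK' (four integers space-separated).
Answer: 75 626 626 75

Derivation:
After event 0: A_seq=0 A_ack=304 B_seq=304 B_ack=0
After event 1: A_seq=75 A_ack=304 B_seq=304 B_ack=75
After event 2: A_seq=75 A_ack=304 B_seq=473 B_ack=75
After event 3: A_seq=75 A_ack=304 B_seq=626 B_ack=75
After event 4: A_seq=75 A_ack=626 B_seq=626 B_ack=75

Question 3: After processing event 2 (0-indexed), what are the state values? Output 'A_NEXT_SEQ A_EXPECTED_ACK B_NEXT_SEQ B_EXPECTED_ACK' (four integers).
After event 0: A_seq=0 A_ack=304 B_seq=304 B_ack=0
After event 1: A_seq=75 A_ack=304 B_seq=304 B_ack=75
After event 2: A_seq=75 A_ack=304 B_seq=473 B_ack=75

75 304 473 75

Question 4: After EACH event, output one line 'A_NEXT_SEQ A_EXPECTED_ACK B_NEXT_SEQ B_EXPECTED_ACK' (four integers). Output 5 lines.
0 304 304 0
75 304 304 75
75 304 473 75
75 304 626 75
75 626 626 75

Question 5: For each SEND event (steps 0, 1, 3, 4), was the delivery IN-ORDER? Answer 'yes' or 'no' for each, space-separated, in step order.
Answer: yes yes no yes

Derivation:
Step 0: SEND seq=200 -> in-order
Step 1: SEND seq=0 -> in-order
Step 3: SEND seq=473 -> out-of-order
Step 4: SEND seq=304 -> in-order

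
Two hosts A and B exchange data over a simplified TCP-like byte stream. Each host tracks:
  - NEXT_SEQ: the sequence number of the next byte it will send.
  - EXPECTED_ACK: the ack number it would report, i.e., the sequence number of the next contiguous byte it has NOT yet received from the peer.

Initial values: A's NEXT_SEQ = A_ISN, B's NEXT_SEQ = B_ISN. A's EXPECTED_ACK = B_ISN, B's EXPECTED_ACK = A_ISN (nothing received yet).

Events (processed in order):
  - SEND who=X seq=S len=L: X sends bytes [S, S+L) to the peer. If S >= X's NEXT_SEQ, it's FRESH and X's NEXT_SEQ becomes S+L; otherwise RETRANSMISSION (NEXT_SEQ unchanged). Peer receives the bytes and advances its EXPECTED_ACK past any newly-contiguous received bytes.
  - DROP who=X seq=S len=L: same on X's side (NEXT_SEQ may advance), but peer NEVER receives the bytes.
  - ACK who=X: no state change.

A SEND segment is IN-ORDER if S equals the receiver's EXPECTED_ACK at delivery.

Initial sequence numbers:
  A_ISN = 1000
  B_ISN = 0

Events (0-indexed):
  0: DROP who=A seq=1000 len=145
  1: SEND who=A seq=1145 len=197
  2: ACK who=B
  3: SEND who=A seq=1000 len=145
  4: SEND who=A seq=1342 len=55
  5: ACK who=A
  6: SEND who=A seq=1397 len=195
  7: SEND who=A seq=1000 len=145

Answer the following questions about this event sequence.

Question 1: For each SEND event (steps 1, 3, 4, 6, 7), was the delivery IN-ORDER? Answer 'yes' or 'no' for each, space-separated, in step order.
Step 1: SEND seq=1145 -> out-of-order
Step 3: SEND seq=1000 -> in-order
Step 4: SEND seq=1342 -> in-order
Step 6: SEND seq=1397 -> in-order
Step 7: SEND seq=1000 -> out-of-order

Answer: no yes yes yes no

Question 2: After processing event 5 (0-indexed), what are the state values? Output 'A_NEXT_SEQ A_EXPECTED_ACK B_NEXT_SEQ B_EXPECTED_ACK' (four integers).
After event 0: A_seq=1145 A_ack=0 B_seq=0 B_ack=1000
After event 1: A_seq=1342 A_ack=0 B_seq=0 B_ack=1000
After event 2: A_seq=1342 A_ack=0 B_seq=0 B_ack=1000
After event 3: A_seq=1342 A_ack=0 B_seq=0 B_ack=1342
After event 4: A_seq=1397 A_ack=0 B_seq=0 B_ack=1397
After event 5: A_seq=1397 A_ack=0 B_seq=0 B_ack=1397

1397 0 0 1397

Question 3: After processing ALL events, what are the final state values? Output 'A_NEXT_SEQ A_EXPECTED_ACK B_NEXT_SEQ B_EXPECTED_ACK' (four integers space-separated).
Answer: 1592 0 0 1592

Derivation:
After event 0: A_seq=1145 A_ack=0 B_seq=0 B_ack=1000
After event 1: A_seq=1342 A_ack=0 B_seq=0 B_ack=1000
After event 2: A_seq=1342 A_ack=0 B_seq=0 B_ack=1000
After event 3: A_seq=1342 A_ack=0 B_seq=0 B_ack=1342
After event 4: A_seq=1397 A_ack=0 B_seq=0 B_ack=1397
After event 5: A_seq=1397 A_ack=0 B_seq=0 B_ack=1397
After event 6: A_seq=1592 A_ack=0 B_seq=0 B_ack=1592
After event 7: A_seq=1592 A_ack=0 B_seq=0 B_ack=1592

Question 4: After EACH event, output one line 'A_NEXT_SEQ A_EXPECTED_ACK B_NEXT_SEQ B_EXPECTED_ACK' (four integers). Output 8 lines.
1145 0 0 1000
1342 0 0 1000
1342 0 0 1000
1342 0 0 1342
1397 0 0 1397
1397 0 0 1397
1592 0 0 1592
1592 0 0 1592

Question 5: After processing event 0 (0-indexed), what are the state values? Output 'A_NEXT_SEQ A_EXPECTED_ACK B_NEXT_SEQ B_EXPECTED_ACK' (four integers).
After event 0: A_seq=1145 A_ack=0 B_seq=0 B_ack=1000

1145 0 0 1000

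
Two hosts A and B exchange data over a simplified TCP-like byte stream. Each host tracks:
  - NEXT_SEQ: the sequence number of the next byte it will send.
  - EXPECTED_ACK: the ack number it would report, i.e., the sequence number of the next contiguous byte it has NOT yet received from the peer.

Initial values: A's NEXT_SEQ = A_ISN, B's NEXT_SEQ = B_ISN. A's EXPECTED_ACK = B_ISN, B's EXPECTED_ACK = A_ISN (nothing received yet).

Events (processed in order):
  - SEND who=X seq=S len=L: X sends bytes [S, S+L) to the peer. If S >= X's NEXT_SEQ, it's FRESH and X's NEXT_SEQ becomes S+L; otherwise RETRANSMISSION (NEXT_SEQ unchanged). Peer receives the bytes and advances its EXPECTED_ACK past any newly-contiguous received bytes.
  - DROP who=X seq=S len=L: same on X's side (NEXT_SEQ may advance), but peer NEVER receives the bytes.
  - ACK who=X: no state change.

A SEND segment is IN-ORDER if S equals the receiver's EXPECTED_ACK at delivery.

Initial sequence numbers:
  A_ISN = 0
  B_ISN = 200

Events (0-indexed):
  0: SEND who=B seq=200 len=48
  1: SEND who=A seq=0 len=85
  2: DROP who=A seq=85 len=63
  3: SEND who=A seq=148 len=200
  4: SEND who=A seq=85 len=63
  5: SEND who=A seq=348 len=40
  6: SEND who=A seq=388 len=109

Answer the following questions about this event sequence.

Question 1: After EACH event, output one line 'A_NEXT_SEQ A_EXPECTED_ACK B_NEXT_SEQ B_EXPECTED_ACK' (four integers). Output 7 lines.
0 248 248 0
85 248 248 85
148 248 248 85
348 248 248 85
348 248 248 348
388 248 248 388
497 248 248 497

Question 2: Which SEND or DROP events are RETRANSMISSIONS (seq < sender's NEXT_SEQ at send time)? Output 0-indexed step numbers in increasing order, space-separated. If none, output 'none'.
Answer: 4

Derivation:
Step 0: SEND seq=200 -> fresh
Step 1: SEND seq=0 -> fresh
Step 2: DROP seq=85 -> fresh
Step 3: SEND seq=148 -> fresh
Step 4: SEND seq=85 -> retransmit
Step 5: SEND seq=348 -> fresh
Step 6: SEND seq=388 -> fresh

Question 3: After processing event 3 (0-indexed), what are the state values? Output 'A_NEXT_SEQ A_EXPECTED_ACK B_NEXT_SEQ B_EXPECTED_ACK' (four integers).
After event 0: A_seq=0 A_ack=248 B_seq=248 B_ack=0
After event 1: A_seq=85 A_ack=248 B_seq=248 B_ack=85
After event 2: A_seq=148 A_ack=248 B_seq=248 B_ack=85
After event 3: A_seq=348 A_ack=248 B_seq=248 B_ack=85

348 248 248 85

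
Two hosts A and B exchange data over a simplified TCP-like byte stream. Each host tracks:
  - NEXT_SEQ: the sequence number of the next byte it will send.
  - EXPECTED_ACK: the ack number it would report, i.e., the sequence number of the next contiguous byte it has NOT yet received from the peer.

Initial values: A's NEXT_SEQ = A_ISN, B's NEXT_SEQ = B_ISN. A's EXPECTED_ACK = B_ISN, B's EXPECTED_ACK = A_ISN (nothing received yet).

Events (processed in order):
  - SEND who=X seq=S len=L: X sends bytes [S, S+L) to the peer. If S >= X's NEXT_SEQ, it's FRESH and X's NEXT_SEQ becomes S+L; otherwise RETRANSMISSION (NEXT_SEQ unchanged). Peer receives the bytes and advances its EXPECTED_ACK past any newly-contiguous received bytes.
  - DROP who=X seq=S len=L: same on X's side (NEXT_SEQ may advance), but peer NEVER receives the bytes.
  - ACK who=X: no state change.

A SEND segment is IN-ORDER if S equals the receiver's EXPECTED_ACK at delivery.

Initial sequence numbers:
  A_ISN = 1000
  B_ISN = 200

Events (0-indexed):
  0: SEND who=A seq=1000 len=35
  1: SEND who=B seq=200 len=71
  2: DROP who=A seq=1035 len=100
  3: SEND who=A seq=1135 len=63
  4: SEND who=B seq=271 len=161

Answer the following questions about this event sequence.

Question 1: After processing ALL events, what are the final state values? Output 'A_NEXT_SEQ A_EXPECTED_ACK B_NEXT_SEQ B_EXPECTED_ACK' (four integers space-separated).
After event 0: A_seq=1035 A_ack=200 B_seq=200 B_ack=1035
After event 1: A_seq=1035 A_ack=271 B_seq=271 B_ack=1035
After event 2: A_seq=1135 A_ack=271 B_seq=271 B_ack=1035
After event 3: A_seq=1198 A_ack=271 B_seq=271 B_ack=1035
After event 4: A_seq=1198 A_ack=432 B_seq=432 B_ack=1035

Answer: 1198 432 432 1035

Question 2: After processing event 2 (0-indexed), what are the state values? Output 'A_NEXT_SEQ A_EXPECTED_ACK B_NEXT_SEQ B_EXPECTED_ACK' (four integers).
After event 0: A_seq=1035 A_ack=200 B_seq=200 B_ack=1035
After event 1: A_seq=1035 A_ack=271 B_seq=271 B_ack=1035
After event 2: A_seq=1135 A_ack=271 B_seq=271 B_ack=1035

1135 271 271 1035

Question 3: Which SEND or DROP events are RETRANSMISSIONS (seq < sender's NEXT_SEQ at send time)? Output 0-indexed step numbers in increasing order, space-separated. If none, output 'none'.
Answer: none

Derivation:
Step 0: SEND seq=1000 -> fresh
Step 1: SEND seq=200 -> fresh
Step 2: DROP seq=1035 -> fresh
Step 3: SEND seq=1135 -> fresh
Step 4: SEND seq=271 -> fresh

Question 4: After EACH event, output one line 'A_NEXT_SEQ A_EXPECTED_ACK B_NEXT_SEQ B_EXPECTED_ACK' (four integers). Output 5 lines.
1035 200 200 1035
1035 271 271 1035
1135 271 271 1035
1198 271 271 1035
1198 432 432 1035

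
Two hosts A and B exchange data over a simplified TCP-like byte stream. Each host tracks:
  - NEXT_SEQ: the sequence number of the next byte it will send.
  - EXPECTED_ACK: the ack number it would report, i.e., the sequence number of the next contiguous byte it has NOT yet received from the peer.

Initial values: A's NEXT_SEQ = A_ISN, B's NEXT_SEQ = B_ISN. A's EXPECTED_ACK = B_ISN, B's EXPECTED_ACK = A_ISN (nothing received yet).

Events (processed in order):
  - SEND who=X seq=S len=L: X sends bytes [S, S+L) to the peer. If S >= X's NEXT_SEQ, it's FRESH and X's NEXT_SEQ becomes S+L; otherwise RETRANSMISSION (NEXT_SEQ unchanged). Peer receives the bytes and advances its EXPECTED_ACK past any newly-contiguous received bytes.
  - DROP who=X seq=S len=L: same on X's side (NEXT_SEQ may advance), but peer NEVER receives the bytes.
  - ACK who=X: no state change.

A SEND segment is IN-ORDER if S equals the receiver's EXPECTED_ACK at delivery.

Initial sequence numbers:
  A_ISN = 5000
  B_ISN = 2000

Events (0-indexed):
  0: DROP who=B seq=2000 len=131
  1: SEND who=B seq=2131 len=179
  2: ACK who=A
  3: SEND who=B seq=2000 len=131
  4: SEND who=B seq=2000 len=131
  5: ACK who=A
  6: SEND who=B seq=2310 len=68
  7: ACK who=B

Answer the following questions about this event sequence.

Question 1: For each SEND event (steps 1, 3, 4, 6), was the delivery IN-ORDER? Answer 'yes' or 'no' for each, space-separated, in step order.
Step 1: SEND seq=2131 -> out-of-order
Step 3: SEND seq=2000 -> in-order
Step 4: SEND seq=2000 -> out-of-order
Step 6: SEND seq=2310 -> in-order

Answer: no yes no yes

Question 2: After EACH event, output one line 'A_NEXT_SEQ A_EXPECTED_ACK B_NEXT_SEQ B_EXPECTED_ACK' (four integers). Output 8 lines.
5000 2000 2131 5000
5000 2000 2310 5000
5000 2000 2310 5000
5000 2310 2310 5000
5000 2310 2310 5000
5000 2310 2310 5000
5000 2378 2378 5000
5000 2378 2378 5000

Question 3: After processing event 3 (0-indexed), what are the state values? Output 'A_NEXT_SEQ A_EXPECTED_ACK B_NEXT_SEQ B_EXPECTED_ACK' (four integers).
After event 0: A_seq=5000 A_ack=2000 B_seq=2131 B_ack=5000
After event 1: A_seq=5000 A_ack=2000 B_seq=2310 B_ack=5000
After event 2: A_seq=5000 A_ack=2000 B_seq=2310 B_ack=5000
After event 3: A_seq=5000 A_ack=2310 B_seq=2310 B_ack=5000

5000 2310 2310 5000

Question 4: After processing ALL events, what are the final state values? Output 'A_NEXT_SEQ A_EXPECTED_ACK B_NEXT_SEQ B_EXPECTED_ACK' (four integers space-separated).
After event 0: A_seq=5000 A_ack=2000 B_seq=2131 B_ack=5000
After event 1: A_seq=5000 A_ack=2000 B_seq=2310 B_ack=5000
After event 2: A_seq=5000 A_ack=2000 B_seq=2310 B_ack=5000
After event 3: A_seq=5000 A_ack=2310 B_seq=2310 B_ack=5000
After event 4: A_seq=5000 A_ack=2310 B_seq=2310 B_ack=5000
After event 5: A_seq=5000 A_ack=2310 B_seq=2310 B_ack=5000
After event 6: A_seq=5000 A_ack=2378 B_seq=2378 B_ack=5000
After event 7: A_seq=5000 A_ack=2378 B_seq=2378 B_ack=5000

Answer: 5000 2378 2378 5000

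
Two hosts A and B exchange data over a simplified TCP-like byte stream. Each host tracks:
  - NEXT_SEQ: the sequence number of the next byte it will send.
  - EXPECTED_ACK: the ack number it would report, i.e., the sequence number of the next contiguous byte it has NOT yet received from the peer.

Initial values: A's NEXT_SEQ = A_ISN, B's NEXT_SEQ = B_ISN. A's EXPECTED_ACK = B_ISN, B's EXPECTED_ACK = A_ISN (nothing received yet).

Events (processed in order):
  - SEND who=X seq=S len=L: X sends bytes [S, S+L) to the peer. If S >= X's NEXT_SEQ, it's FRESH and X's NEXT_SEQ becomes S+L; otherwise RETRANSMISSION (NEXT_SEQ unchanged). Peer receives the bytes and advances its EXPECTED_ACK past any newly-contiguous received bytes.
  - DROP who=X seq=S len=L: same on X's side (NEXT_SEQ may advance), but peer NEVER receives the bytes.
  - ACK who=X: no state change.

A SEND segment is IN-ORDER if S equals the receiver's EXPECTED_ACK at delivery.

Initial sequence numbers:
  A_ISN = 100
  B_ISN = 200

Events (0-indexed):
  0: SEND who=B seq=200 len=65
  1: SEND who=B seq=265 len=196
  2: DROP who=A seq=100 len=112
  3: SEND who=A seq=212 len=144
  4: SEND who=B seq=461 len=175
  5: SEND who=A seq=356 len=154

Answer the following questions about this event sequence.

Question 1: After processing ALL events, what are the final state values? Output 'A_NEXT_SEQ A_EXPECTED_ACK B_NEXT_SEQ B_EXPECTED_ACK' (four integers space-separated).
Answer: 510 636 636 100

Derivation:
After event 0: A_seq=100 A_ack=265 B_seq=265 B_ack=100
After event 1: A_seq=100 A_ack=461 B_seq=461 B_ack=100
After event 2: A_seq=212 A_ack=461 B_seq=461 B_ack=100
After event 3: A_seq=356 A_ack=461 B_seq=461 B_ack=100
After event 4: A_seq=356 A_ack=636 B_seq=636 B_ack=100
After event 5: A_seq=510 A_ack=636 B_seq=636 B_ack=100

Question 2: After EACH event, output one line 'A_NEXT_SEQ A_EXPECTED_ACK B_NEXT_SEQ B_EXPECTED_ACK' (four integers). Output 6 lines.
100 265 265 100
100 461 461 100
212 461 461 100
356 461 461 100
356 636 636 100
510 636 636 100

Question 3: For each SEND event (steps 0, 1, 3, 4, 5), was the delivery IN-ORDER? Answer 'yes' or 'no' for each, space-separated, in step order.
Step 0: SEND seq=200 -> in-order
Step 1: SEND seq=265 -> in-order
Step 3: SEND seq=212 -> out-of-order
Step 4: SEND seq=461 -> in-order
Step 5: SEND seq=356 -> out-of-order

Answer: yes yes no yes no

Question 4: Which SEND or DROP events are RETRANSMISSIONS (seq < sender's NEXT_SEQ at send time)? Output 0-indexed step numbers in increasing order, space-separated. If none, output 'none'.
Answer: none

Derivation:
Step 0: SEND seq=200 -> fresh
Step 1: SEND seq=265 -> fresh
Step 2: DROP seq=100 -> fresh
Step 3: SEND seq=212 -> fresh
Step 4: SEND seq=461 -> fresh
Step 5: SEND seq=356 -> fresh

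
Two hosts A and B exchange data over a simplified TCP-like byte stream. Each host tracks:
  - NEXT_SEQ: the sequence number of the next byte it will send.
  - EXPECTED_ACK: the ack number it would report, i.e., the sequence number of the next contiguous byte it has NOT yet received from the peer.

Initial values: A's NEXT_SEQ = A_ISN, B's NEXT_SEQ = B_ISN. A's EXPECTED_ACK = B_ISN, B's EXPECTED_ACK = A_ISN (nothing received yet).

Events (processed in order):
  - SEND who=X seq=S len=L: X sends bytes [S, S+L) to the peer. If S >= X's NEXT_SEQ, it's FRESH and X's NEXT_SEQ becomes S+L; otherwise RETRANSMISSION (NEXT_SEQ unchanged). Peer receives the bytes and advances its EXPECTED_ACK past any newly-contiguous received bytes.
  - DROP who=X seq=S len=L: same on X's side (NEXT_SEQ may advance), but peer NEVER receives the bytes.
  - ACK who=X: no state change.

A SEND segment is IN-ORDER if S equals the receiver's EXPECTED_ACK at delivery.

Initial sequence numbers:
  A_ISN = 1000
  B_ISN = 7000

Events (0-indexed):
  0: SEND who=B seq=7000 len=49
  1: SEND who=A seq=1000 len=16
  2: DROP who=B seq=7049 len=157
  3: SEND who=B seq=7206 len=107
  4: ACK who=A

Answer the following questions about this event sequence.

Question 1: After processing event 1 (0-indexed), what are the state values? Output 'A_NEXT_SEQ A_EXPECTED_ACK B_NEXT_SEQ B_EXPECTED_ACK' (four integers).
After event 0: A_seq=1000 A_ack=7049 B_seq=7049 B_ack=1000
After event 1: A_seq=1016 A_ack=7049 B_seq=7049 B_ack=1016

1016 7049 7049 1016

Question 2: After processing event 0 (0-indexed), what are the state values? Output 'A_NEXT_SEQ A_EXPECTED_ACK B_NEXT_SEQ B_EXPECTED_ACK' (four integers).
After event 0: A_seq=1000 A_ack=7049 B_seq=7049 B_ack=1000

1000 7049 7049 1000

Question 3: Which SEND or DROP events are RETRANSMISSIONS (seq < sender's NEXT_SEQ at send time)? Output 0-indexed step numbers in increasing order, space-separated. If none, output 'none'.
Step 0: SEND seq=7000 -> fresh
Step 1: SEND seq=1000 -> fresh
Step 2: DROP seq=7049 -> fresh
Step 3: SEND seq=7206 -> fresh

Answer: none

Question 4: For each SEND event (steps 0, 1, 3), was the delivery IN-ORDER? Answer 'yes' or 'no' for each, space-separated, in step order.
Step 0: SEND seq=7000 -> in-order
Step 1: SEND seq=1000 -> in-order
Step 3: SEND seq=7206 -> out-of-order

Answer: yes yes no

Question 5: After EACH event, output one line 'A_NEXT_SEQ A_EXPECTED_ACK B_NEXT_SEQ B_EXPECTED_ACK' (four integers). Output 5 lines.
1000 7049 7049 1000
1016 7049 7049 1016
1016 7049 7206 1016
1016 7049 7313 1016
1016 7049 7313 1016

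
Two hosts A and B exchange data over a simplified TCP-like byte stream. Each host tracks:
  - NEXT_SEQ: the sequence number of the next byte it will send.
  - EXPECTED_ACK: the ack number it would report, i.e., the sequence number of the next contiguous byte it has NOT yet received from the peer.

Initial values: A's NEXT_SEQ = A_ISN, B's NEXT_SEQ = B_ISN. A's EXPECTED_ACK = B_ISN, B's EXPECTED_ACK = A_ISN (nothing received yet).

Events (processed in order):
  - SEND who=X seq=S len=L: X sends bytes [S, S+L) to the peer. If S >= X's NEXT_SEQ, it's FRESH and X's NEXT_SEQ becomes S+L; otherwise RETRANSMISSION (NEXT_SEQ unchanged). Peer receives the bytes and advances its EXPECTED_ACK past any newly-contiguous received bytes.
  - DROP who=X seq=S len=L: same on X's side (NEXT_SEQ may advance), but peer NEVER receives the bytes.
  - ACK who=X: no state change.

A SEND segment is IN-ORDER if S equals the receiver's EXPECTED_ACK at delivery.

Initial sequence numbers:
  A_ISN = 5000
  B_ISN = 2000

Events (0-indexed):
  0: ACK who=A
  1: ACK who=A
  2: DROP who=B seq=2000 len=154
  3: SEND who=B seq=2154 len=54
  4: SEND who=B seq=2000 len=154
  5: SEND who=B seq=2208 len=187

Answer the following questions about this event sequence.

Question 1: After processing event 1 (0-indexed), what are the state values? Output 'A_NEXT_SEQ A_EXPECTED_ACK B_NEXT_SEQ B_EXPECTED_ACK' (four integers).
After event 0: A_seq=5000 A_ack=2000 B_seq=2000 B_ack=5000
After event 1: A_seq=5000 A_ack=2000 B_seq=2000 B_ack=5000

5000 2000 2000 5000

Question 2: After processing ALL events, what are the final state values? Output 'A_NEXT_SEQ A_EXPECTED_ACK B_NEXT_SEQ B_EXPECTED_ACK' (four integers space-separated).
Answer: 5000 2395 2395 5000

Derivation:
After event 0: A_seq=5000 A_ack=2000 B_seq=2000 B_ack=5000
After event 1: A_seq=5000 A_ack=2000 B_seq=2000 B_ack=5000
After event 2: A_seq=5000 A_ack=2000 B_seq=2154 B_ack=5000
After event 3: A_seq=5000 A_ack=2000 B_seq=2208 B_ack=5000
After event 4: A_seq=5000 A_ack=2208 B_seq=2208 B_ack=5000
After event 5: A_seq=5000 A_ack=2395 B_seq=2395 B_ack=5000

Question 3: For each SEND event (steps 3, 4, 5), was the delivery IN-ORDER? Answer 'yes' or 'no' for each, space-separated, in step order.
Step 3: SEND seq=2154 -> out-of-order
Step 4: SEND seq=2000 -> in-order
Step 5: SEND seq=2208 -> in-order

Answer: no yes yes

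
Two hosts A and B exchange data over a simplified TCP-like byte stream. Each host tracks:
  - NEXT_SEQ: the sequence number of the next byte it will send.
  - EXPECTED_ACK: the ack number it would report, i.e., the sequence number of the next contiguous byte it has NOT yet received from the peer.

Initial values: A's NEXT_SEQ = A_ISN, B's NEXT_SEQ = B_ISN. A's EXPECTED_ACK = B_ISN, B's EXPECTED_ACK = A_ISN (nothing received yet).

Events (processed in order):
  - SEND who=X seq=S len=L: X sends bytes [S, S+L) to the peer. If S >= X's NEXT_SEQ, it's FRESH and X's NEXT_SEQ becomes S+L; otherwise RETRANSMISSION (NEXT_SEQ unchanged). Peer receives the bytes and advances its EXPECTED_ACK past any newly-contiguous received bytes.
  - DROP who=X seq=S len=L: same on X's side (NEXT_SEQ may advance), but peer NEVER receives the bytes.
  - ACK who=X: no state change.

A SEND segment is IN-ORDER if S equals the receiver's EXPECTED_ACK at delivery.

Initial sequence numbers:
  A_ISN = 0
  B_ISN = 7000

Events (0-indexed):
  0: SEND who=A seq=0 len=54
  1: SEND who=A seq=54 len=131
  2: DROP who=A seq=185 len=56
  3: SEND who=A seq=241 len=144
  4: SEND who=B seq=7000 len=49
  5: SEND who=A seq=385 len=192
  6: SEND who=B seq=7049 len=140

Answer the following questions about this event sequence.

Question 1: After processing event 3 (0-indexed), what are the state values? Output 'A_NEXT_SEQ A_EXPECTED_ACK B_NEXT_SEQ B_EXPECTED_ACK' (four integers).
After event 0: A_seq=54 A_ack=7000 B_seq=7000 B_ack=54
After event 1: A_seq=185 A_ack=7000 B_seq=7000 B_ack=185
After event 2: A_seq=241 A_ack=7000 B_seq=7000 B_ack=185
After event 3: A_seq=385 A_ack=7000 B_seq=7000 B_ack=185

385 7000 7000 185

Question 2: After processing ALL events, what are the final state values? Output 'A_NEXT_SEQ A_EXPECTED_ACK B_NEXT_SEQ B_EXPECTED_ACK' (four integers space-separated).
Answer: 577 7189 7189 185

Derivation:
After event 0: A_seq=54 A_ack=7000 B_seq=7000 B_ack=54
After event 1: A_seq=185 A_ack=7000 B_seq=7000 B_ack=185
After event 2: A_seq=241 A_ack=7000 B_seq=7000 B_ack=185
After event 3: A_seq=385 A_ack=7000 B_seq=7000 B_ack=185
After event 4: A_seq=385 A_ack=7049 B_seq=7049 B_ack=185
After event 5: A_seq=577 A_ack=7049 B_seq=7049 B_ack=185
After event 6: A_seq=577 A_ack=7189 B_seq=7189 B_ack=185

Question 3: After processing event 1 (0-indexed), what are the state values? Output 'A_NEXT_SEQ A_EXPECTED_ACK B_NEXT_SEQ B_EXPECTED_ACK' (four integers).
After event 0: A_seq=54 A_ack=7000 B_seq=7000 B_ack=54
After event 1: A_seq=185 A_ack=7000 B_seq=7000 B_ack=185

185 7000 7000 185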